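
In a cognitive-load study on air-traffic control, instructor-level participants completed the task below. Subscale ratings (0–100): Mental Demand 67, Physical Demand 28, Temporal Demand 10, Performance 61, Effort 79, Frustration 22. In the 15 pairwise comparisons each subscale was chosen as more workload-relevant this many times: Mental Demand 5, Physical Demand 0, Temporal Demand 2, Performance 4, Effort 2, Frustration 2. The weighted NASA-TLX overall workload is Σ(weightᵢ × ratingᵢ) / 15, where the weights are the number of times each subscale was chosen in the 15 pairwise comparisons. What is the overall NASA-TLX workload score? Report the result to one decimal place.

53.4

The tallies are the weights (they sum to 15).
Weighted sum = 5·67 + 0·28 + 2·10 + 4·61 + 2·79 + 2·22
            = 335 + 0 + 20 + 244 + 158 + 44 = 801.
Overall workload = 801 / 15 = 53.4000 ≈ 53.4.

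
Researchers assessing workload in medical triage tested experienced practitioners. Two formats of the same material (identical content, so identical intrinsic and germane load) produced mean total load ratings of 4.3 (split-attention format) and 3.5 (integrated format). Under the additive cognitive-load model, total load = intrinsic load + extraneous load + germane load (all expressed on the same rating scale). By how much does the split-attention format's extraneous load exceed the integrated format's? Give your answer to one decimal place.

0.8

Intrinsic and germane load are equal across formats, so the difference in total load equals the difference in extraneous load.
Extraneous-load difference = 4.3 − 3.5 = 0.8.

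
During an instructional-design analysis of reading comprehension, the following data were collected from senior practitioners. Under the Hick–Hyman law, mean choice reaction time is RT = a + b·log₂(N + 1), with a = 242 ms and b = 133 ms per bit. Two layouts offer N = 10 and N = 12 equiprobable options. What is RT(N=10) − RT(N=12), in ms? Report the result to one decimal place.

-32.1

RT(10) = 242 + 133·log₂(11) = 242 + 133·3.4594 = 702.1002 ms.
RT(12) = 242 + 133·log₂(13) = 242 + 133·3.7004 = 734.1532 ms.
Difference = 702.1002 − 734.1532 = -32.0530 ≈ -32.1 ms.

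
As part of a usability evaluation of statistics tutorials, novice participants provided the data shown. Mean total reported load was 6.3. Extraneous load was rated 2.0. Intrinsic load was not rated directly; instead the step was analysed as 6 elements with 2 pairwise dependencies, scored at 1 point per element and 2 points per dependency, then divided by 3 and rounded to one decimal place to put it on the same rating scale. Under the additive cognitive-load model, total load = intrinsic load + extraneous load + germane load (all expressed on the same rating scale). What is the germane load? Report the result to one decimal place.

1.0

Intrinsic (element-interactivity): (6 × 1 + 2 × 2) / 3 = 10 / 3 = 3.3333 → 3.3.
germane load = total − intrinsic − extraneous
             = 6.3 − 3.3 − 2.0 = 1.0.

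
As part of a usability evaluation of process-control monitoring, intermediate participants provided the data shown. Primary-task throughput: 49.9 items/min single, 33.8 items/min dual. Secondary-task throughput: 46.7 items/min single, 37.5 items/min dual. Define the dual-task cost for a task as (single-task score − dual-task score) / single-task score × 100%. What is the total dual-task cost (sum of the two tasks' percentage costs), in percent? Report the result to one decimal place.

Primary cost = (49.9 − 33.8) / 49.9 × 100% = 32.2645%.
Secondary cost = (46.7 − 37.5) / 46.7 × 100% = 19.7002%.
Total = 32.2645% + 19.7002% = 51.9647% ≈ 52.0%.

52.0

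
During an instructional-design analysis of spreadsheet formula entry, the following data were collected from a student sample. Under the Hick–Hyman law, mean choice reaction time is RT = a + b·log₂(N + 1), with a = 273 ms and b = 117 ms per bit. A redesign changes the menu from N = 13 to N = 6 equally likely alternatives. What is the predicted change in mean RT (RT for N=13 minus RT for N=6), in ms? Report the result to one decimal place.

117.0

RT(13) = 273 + 117·log₂(14) = 273 + 117·3.8074 = 718.4658 ms.
RT(6) = 273 + 117·log₂(7) = 273 + 117·2.8074 = 601.4658 ms.
Difference = 718.4658 − 601.4658 = 117.0000 ≈ 117.0 ms.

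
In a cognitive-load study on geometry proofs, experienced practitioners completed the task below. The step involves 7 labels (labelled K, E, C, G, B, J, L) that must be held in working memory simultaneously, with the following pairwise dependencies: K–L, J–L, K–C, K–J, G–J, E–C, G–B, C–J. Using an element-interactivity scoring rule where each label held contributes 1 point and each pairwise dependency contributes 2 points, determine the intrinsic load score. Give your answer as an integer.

Count of labels held simultaneously: 7.
Count of pairwise dependencies listed: 8.
Element contribution: 7 × 1 = 7.
Interaction contribution: 8 × 2 = 16.
Intrinsic load = 7 + 16 = 23.

23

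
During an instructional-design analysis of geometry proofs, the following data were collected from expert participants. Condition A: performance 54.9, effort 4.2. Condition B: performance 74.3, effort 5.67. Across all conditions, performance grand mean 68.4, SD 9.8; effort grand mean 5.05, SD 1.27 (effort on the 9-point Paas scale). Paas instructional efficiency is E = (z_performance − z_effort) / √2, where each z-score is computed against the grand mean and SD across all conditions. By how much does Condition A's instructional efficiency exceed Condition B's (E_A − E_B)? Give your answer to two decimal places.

Condition A: z_P = (54.9 − 68.4)/9.8 = -1.3776; z_E = (4.2 − 5.05)/1.27 = -0.6693; E_A = (-1.3776 − (-0.6693))/√2 = -0.5008.
Condition B: z_P = (74.3 − 68.4)/9.8 = 0.6020; z_E = (5.67 − 5.05)/1.27 = 0.4882; E_B = (0.6020 − 0.4882)/√2 = 0.0805.
E_A − E_B = -0.5008 − 0.0805 = -0.5813 ≈ -0.58.

-0.58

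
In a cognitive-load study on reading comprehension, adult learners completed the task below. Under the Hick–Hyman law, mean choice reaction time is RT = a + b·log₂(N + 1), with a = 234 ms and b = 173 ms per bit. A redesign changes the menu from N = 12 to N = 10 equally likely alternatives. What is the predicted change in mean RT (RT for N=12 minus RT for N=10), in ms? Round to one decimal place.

41.7

RT(12) = 234 + 173·log₂(13) = 234 + 173·3.7004 = 874.1692 ms.
RT(10) = 234 + 173·log₂(11) = 234 + 173·3.4594 = 832.4762 ms.
Difference = 874.1692 − 832.4762 = 41.6930 ≈ 41.7 ms.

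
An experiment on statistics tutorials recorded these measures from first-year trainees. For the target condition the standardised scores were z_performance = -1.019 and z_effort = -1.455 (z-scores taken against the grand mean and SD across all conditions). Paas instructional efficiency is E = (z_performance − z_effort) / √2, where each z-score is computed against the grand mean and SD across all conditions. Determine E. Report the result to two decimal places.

0.31

z_P − z_E = -1.019 − (-1.455) = 0.4360.
E = 0.4360 / √2 = 0.4360 / 1.41421 = 0.3083 ≈ 0.31.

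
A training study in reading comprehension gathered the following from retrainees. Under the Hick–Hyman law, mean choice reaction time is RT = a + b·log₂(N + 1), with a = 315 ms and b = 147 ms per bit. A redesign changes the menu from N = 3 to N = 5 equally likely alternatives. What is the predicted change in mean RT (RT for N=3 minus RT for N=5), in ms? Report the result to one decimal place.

RT(3) = 315 + 147·log₂(4) = 315 + 147·2.0000 = 609.0000 ms.
RT(5) = 315 + 147·log₂(6) = 315 + 147·2.5850 = 694.9950 ms.
Difference = 609.0000 − 694.9950 = -85.9950 ≈ -86.0 ms.

-86.0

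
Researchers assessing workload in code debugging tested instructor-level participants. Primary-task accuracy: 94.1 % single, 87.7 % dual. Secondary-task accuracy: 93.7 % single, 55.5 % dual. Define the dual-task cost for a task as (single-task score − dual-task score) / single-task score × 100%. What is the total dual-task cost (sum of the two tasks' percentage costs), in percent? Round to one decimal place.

47.6

Primary cost = (94.1 − 87.7) / 94.1 × 100% = 6.8013%.
Secondary cost = (93.7 − 55.5) / 93.7 × 100% = 40.7684%.
Total = 6.8013% + 40.7684% = 47.5697% ≈ 47.6%.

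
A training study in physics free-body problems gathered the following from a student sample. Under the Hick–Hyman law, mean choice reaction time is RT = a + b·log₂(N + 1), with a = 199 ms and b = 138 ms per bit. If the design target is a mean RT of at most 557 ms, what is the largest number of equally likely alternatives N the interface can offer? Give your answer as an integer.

Set 199 + 138·log₂(N + 1) ≤ 557.
log₂(N + 1) ≤ (557 − 199) / 138 = 2.5942.
N + 1 ≤ 2^2.5942 = 6.0385.
N ≤ 5.0385, so the largest integer N is 5.

5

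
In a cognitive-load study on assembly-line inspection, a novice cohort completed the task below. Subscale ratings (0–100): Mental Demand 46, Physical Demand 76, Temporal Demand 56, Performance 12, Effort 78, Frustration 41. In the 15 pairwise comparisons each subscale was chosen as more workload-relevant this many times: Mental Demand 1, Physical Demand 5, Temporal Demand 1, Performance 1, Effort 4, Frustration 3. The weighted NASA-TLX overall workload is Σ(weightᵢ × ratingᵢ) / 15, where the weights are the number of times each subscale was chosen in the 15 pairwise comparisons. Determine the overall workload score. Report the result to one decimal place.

61.9

The tallies are the weights (they sum to 15).
Weighted sum = 1·46 + 5·76 + 1·56 + 1·12 + 4·78 + 3·41
            = 46 + 380 + 56 + 12 + 312 + 123 = 929.
Overall workload = 929 / 15 = 61.9333 ≈ 61.9.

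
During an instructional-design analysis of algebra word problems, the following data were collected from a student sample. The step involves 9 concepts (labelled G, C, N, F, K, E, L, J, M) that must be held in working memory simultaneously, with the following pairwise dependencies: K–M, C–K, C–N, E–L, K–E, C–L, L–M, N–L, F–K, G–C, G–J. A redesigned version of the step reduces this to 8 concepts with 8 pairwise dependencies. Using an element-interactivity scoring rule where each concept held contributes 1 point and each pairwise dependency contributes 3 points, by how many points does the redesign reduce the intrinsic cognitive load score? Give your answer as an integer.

10

Original: 9 × 1 + 11 × 3 = 9 + 33 = 42.
Redesigned: 8 × 1 + 8 × 3 = 8 + 24 = 32.
Reduction = 42 − 32 = 10.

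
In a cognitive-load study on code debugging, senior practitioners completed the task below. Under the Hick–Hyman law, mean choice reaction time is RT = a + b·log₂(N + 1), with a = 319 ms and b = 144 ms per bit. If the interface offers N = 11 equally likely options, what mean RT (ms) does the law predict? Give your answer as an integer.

835

log₂(11 + 1) = log₂(12) = 3.5850.
RT = 319 + 144 × 3.5850 = 319 + 516.2400 = 835.2400 ms.
≈ 835 ms.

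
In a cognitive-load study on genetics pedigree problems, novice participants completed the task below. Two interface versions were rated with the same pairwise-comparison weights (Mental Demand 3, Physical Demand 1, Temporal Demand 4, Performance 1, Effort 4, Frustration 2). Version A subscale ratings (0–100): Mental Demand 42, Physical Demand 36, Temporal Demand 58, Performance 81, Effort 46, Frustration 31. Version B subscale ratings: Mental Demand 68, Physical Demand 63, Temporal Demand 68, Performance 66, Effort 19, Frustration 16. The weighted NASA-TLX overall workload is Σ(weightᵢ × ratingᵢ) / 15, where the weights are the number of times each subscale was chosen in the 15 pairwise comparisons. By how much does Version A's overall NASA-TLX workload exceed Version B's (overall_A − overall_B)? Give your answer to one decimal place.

0.5

Version A weighted sum = 3·42 + 1·36 + 4·58 + 1·81 + 4·46 + 2·31 = 126 + 36 + 232 + 81 + 184 + 62 = 721; overall_A = 721/15 = 48.0667.
Version B weighted sum = 3·68 + 1·63 + 4·68 + 1·66 + 4·19 + 2·16 = 204 + 63 + 272 + 66 + 76 + 32 = 713; overall_B = 713/15 = 47.5333.
Difference = 48.0667 − 47.5333 = 0.5334 ≈ 0.5.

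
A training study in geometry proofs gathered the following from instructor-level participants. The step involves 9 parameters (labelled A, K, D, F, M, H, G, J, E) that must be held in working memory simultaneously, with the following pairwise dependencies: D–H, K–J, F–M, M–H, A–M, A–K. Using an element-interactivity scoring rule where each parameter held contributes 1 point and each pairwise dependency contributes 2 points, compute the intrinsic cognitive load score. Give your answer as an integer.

21

Count of parameters held simultaneously: 9.
Count of pairwise dependencies listed: 6.
Element contribution: 9 × 1 = 9.
Interaction contribution: 6 × 2 = 12.
Intrinsic load = 9 + 12 = 21.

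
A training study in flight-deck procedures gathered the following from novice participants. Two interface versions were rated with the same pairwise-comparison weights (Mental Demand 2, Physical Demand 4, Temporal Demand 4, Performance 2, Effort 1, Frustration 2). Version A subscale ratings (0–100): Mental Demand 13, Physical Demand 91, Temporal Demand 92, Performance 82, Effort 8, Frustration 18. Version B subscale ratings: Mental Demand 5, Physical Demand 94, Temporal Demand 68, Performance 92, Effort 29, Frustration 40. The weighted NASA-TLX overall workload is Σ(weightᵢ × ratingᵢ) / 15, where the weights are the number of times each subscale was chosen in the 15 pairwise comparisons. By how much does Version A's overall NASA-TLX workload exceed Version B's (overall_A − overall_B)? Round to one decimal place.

Version A weighted sum = 2·13 + 4·91 + 4·92 + 2·82 + 1·8 + 2·18 = 26 + 364 + 368 + 164 + 8 + 36 = 966; overall_A = 966/15 = 64.4000.
Version B weighted sum = 2·5 + 4·94 + 4·68 + 2·92 + 1·29 + 2·40 = 10 + 376 + 272 + 184 + 29 + 80 = 951; overall_B = 951/15 = 63.4000.
Difference = 64.4000 − 63.4000 = 1.0000 ≈ 1.0.

1.0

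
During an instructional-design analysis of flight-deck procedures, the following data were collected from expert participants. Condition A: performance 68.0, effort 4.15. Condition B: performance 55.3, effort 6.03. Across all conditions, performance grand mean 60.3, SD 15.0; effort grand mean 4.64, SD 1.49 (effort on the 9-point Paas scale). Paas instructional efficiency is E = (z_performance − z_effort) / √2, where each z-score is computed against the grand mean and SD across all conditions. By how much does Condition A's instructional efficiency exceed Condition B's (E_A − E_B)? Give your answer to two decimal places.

Condition A: z_P = (68.0 − 60.3)/15.0 = 0.5133; z_E = (4.15 − 4.64)/1.49 = -0.3289; E_A = (0.5133 − (-0.3289))/√2 = 0.5955.
Condition B: z_P = (55.3 − 60.3)/15.0 = -0.3333; z_E = (6.03 − 4.64)/1.49 = 0.9329; E_B = (-0.3333 − 0.9329)/√2 = -0.8953.
E_A − E_B = 0.5955 − (-0.8953) = 1.4908 ≈ 1.49.

1.49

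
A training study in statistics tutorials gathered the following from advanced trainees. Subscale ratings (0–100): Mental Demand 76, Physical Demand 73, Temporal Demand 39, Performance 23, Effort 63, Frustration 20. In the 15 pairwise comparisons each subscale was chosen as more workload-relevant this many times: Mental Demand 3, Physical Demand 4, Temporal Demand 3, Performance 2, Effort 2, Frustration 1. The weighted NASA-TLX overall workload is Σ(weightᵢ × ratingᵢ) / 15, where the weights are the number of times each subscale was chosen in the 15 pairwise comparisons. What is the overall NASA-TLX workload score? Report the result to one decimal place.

55.3

The tallies are the weights (they sum to 15).
Weighted sum = 3·76 + 4·73 + 3·39 + 2·23 + 2·63 + 1·20
            = 228 + 292 + 117 + 46 + 126 + 20 = 829.
Overall workload = 829 / 15 = 55.2667 ≈ 55.3.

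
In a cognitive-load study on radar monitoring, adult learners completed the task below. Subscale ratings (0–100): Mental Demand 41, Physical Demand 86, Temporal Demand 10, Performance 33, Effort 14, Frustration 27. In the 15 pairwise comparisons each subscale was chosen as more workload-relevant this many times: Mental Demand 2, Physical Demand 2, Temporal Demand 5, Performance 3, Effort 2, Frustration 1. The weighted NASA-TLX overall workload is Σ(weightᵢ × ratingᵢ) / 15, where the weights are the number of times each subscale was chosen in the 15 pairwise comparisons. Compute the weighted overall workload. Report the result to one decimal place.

The tallies are the weights (they sum to 15).
Weighted sum = 2·41 + 2·86 + 5·10 + 3·33 + 2·14 + 1·27
            = 82 + 172 + 50 + 99 + 28 + 27 = 458.
Overall workload = 458 / 15 = 30.5333 ≈ 30.5.

30.5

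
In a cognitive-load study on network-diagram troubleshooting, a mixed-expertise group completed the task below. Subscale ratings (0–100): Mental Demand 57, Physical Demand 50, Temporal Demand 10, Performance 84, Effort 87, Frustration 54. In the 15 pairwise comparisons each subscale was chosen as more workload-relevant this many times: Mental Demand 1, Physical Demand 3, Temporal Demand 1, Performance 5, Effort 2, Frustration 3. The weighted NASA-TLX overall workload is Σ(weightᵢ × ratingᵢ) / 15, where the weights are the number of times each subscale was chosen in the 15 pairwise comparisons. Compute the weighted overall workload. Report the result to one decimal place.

The tallies are the weights (they sum to 15).
Weighted sum = 1·57 + 3·50 + 1·10 + 5·84 + 2·87 + 3·54
            = 57 + 150 + 10 + 420 + 174 + 162 = 973.
Overall workload = 973 / 15 = 64.8667 ≈ 64.9.

64.9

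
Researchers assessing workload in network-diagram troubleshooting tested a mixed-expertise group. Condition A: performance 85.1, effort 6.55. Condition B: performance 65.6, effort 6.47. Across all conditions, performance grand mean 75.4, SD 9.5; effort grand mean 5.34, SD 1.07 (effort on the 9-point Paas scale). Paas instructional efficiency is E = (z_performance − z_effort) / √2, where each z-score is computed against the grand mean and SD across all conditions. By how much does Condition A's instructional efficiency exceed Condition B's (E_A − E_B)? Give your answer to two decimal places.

1.40

Condition A: z_P = (85.1 − 75.4)/9.5 = 1.0211; z_E = (6.55 − 5.34)/1.07 = 1.1308; E_A = (1.0211 − 1.1308)/√2 = -0.0776.
Condition B: z_P = (65.6 − 75.4)/9.5 = -1.0316; z_E = (6.47 − 5.34)/1.07 = 1.0561; E_B = (-1.0316 − 1.0561)/√2 = -1.4762.
E_A − E_B = -0.0776 − (-1.4762) = 1.3986 ≈ 1.40.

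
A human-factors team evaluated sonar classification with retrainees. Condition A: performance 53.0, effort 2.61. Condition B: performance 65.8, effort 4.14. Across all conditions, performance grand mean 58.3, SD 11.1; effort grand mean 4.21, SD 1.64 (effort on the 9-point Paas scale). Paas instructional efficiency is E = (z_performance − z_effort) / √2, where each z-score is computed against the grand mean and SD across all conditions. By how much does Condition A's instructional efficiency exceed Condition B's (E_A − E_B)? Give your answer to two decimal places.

Condition A: z_P = (53.0 − 58.3)/11.1 = -0.4775; z_E = (2.61 − 4.21)/1.64 = -0.9756; E_A = (-0.4775 − (-0.9756))/√2 = 0.3522.
Condition B: z_P = (65.8 − 58.3)/11.1 = 0.6757; z_E = (4.14 − 4.21)/1.64 = -0.0427; E_B = (0.6757 − (-0.0427))/√2 = 0.5080.
E_A − E_B = 0.3522 − 0.5080 = -0.1558 ≈ -0.16.

-0.16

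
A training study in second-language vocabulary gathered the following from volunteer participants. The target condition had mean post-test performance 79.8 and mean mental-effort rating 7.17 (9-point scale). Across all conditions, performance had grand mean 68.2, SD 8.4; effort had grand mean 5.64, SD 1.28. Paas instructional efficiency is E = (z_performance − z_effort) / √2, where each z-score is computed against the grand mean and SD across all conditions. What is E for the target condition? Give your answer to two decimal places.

0.13

z_performance = (79.8 − 68.2) / 8.4 = 11.6000 / 8.4 = 1.3810.
z_effort = (7.17 − 5.64) / 1.28 = 1.5300 / 1.28 = 1.1953.
z_P − z_E = 1.3810 − 1.1953 = 0.1857.
E = 0.1857 / √2 = 0.1857 / 1.41421 = 0.1313 ≈ 0.13.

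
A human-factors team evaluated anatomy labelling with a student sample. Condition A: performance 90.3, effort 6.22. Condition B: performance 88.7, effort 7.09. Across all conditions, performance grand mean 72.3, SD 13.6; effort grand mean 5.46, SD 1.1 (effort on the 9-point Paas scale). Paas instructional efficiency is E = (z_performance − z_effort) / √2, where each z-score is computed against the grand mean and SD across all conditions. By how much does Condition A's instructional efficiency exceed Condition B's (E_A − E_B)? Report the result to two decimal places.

Condition A: z_P = (90.3 − 72.3)/13.6 = 1.3235; z_E = (6.22 − 5.46)/1.1 = 0.6909; E_A = (1.3235 − 0.6909)/√2 = 0.4473.
Condition B: z_P = (88.7 − 72.3)/13.6 = 1.2059; z_E = (7.09 − 5.46)/1.1 = 1.4818; E_B = (1.2059 − 1.4818)/√2 = -0.1951.
E_A − E_B = 0.4473 − (-0.1951) = 0.6424 ≈ 0.64.

0.64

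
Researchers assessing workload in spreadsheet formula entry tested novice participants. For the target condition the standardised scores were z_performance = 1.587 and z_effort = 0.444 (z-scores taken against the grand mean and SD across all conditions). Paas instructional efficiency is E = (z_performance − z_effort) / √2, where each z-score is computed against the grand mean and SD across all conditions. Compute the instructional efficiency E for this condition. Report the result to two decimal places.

z_P − z_E = 1.587 − 0.444 = 1.1430.
E = 1.1430 / √2 = 1.1430 / 1.41421 = 0.8082 ≈ 0.81.

0.81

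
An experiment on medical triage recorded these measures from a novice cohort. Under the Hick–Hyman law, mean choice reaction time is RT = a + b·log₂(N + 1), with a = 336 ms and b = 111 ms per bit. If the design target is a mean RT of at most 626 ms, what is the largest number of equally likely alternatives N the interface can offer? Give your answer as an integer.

Set 336 + 111·log₂(N + 1) ≤ 626.
log₂(N + 1) ≤ (626 − 336) / 111 = 2.6126.
N + 1 ≤ 2^2.6126 = 6.1160.
N ≤ 5.1160, so the largest integer N is 5.

5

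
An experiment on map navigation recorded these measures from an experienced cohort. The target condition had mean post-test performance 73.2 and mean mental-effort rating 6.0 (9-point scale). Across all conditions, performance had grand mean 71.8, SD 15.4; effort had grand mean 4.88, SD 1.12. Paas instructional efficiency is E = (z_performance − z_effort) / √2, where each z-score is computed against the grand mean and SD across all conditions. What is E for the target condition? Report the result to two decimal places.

-0.64

z_performance = (73.2 − 71.8) / 15.4 = 1.4000 / 15.4 = 0.0909.
z_effort = (6.0 − 4.88) / 1.12 = 1.1200 / 1.12 = 1.0000.
z_P − z_E = 0.0909 − 1.0000 = -0.9091.
E = -0.9091 / √2 = -0.9091 / 1.41421 = -0.6428 ≈ -0.64.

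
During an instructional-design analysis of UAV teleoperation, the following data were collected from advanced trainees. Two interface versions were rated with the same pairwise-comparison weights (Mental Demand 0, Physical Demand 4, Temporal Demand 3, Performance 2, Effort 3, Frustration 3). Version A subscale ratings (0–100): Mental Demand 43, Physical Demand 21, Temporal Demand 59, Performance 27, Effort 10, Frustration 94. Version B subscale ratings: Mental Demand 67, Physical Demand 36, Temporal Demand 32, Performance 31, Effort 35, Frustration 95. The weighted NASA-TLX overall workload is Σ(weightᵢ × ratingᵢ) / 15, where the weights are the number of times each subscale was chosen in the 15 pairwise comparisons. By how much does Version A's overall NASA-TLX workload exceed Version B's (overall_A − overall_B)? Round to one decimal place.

-4.3

Version A weighted sum = 0·43 + 4·21 + 3·59 + 2·27 + 3·10 + 3·94 = 0 + 84 + 177 + 54 + 30 + 282 = 627; overall_A = 627/15 = 41.8000.
Version B weighted sum = 0·67 + 4·36 + 3·32 + 2·31 + 3·35 + 3·95 = 0 + 144 + 96 + 62 + 105 + 285 = 692; overall_B = 692/15 = 46.1333.
Difference = 41.8000 − 46.1333 = -4.3333 ≈ -4.3.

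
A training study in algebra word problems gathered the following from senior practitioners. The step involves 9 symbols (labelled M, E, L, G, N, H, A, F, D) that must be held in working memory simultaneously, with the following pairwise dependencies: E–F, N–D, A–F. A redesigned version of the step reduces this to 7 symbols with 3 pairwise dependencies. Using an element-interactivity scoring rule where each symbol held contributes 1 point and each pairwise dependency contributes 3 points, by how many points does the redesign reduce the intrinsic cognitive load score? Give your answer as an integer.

Original: 9 × 1 + 3 × 3 = 9 + 9 = 18.
Redesigned: 7 × 1 + 3 × 3 = 7 + 9 = 16.
Reduction = 18 − 16 = 2.

2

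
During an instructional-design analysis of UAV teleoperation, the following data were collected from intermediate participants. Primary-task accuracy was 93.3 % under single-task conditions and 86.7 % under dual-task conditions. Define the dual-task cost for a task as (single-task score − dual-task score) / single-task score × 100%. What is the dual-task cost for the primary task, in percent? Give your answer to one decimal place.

7.1

Cost = (93.3 − 86.7) / 93.3 × 100%
     = 6.6000 / 93.3 × 100% = 7.0740%.
≈ 7.1%.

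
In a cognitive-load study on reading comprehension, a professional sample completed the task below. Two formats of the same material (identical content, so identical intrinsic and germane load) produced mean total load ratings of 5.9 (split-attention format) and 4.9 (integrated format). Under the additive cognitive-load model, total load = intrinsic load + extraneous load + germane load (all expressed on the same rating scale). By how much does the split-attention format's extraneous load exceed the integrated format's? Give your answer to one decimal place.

1.0

Intrinsic and germane load are equal across formats, so the difference in total load equals the difference in extraneous load.
Extraneous-load difference = 5.9 − 4.9 = 1.0.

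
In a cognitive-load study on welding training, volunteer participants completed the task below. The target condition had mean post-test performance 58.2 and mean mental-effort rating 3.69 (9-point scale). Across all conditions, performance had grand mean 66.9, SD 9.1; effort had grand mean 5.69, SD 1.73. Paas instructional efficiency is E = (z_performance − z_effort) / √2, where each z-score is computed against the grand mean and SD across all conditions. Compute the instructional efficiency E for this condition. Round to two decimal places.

0.14

z_performance = (58.2 − 66.9) / 9.1 = -8.7000 / 9.1 = -0.9560.
z_effort = (3.69 − 5.69) / 1.73 = -2.0000 / 1.73 = -1.1561.
z_P − z_E = -0.9560 − (-1.1561) = 0.2001.
E = 0.2001 / √2 = 0.2001 / 1.41421 = 0.1415 ≈ 0.14.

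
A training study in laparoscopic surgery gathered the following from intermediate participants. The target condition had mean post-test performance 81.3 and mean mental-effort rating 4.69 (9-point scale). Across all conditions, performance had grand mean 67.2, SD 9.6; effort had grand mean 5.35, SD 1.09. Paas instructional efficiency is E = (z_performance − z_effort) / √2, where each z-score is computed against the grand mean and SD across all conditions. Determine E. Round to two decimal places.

z_performance = (81.3 − 67.2) / 9.6 = 14.1000 / 9.6 = 1.4687.
z_effort = (4.69 − 5.35) / 1.09 = -0.6600 / 1.09 = -0.6055.
z_P − z_E = 1.4687 − (-0.6055) = 2.0742.
E = 2.0742 / √2 = 2.0742 / 1.41421 = 1.4667 ≈ 1.47.

1.47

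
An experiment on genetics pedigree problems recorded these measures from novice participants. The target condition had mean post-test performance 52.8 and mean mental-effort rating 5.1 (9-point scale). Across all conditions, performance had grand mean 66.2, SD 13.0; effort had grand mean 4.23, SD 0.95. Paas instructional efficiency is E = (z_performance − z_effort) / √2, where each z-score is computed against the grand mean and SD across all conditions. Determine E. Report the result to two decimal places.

-1.38

z_performance = (52.8 − 66.2) / 13.0 = -13.4000 / 13.0 = -1.0308.
z_effort = (5.1 − 4.23) / 0.95 = 0.8700 / 0.95 = 0.9158.
z_P − z_E = -1.0308 − 0.9158 = -1.9466.
E = -1.9466 / √2 = -1.9466 / 1.41421 = -1.3765 ≈ -1.38.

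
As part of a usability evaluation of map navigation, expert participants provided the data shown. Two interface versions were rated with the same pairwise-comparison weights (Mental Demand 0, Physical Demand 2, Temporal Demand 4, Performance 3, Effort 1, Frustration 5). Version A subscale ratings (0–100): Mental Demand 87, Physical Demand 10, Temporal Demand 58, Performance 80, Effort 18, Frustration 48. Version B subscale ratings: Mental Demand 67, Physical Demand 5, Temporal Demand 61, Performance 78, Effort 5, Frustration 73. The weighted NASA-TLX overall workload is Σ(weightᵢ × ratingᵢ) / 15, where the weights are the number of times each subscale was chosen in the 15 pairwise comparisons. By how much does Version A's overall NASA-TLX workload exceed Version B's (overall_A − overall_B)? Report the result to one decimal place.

Version A weighted sum = 0·87 + 2·10 + 4·58 + 3·80 + 1·18 + 5·48 = 0 + 20 + 232 + 240 + 18 + 240 = 750; overall_A = 750/15 = 50.0000.
Version B weighted sum = 0·67 + 2·5 + 4·61 + 3·78 + 1·5 + 5·73 = 0 + 10 + 244 + 234 + 5 + 365 = 858; overall_B = 858/15 = 57.2000.
Difference = 50.0000 − 57.2000 = -7.2000 ≈ -7.2.

-7.2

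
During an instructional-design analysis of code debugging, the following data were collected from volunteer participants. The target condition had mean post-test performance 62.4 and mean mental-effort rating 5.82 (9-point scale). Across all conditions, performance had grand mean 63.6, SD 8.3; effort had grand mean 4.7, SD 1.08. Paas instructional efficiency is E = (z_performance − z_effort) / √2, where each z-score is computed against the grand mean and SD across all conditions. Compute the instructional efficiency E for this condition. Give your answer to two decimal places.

-0.84

z_performance = (62.4 − 63.6) / 8.3 = -1.2000 / 8.3 = -0.1446.
z_effort = (5.82 − 4.7) / 1.08 = 1.1200 / 1.08 = 1.0370.
z_P − z_E = -0.1446 − 1.0370 = -1.1816.
E = -1.1816 / √2 = -1.1816 / 1.41421 = -0.8355 ≈ -0.84.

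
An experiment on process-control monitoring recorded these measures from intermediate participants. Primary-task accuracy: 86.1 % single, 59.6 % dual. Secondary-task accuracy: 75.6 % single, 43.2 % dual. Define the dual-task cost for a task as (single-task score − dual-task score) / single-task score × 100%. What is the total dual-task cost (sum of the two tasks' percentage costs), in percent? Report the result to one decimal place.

73.6

Primary cost = (86.1 − 59.6) / 86.1 × 100% = 30.7782%.
Secondary cost = (75.6 − 43.2) / 75.6 × 100% = 42.8571%.
Total = 30.7782% + 42.8571% = 73.6353% ≈ 73.6%.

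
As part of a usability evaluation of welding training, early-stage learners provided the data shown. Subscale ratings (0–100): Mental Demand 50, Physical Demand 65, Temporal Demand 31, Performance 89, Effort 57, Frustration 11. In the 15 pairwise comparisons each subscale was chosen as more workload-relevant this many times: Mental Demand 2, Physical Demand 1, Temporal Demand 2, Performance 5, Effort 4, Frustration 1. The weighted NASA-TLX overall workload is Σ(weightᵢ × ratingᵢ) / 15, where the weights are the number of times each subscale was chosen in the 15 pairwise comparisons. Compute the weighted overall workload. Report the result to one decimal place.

60.7

The tallies are the weights (they sum to 15).
Weighted sum = 2·50 + 1·65 + 2·31 + 5·89 + 4·57 + 1·11
            = 100 + 65 + 62 + 445 + 228 + 11 = 911.
Overall workload = 911 / 15 = 60.7333 ≈ 60.7.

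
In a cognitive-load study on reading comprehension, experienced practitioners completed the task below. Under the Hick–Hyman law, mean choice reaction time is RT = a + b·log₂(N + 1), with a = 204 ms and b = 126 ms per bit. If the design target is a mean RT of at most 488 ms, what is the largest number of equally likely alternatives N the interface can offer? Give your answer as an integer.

3

Set 204 + 126·log₂(N + 1) ≤ 488.
log₂(N + 1) ≤ (488 − 204) / 126 = 2.2540.
N + 1 ≤ 2^2.2540 = 4.7700.
N ≤ 3.7700, so the largest integer N is 3.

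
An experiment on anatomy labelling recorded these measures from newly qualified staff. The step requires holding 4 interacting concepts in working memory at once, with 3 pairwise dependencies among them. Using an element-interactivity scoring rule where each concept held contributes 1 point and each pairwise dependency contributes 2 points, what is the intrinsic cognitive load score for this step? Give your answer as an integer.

10

Element contribution: 4 × 1 = 4.
Interaction contribution: 3 × 2 = 6.
Intrinsic load = 4 + 6 = 10.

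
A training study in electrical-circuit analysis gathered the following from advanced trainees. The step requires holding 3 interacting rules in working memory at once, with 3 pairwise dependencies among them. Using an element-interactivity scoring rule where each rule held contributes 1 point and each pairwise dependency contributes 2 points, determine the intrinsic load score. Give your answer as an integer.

9

Element contribution: 3 × 1 = 3.
Interaction contribution: 3 × 2 = 6.
Intrinsic load = 3 + 6 = 9.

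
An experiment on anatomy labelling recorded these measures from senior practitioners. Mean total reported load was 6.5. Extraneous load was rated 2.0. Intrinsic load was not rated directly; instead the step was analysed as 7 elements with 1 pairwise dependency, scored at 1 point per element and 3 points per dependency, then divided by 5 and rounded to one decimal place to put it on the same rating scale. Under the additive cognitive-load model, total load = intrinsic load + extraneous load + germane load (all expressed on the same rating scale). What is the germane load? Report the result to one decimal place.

2.5

Intrinsic (element-interactivity): (7 × 1 + 1 × 3) / 5 = 10 / 5 = 2.0000 → 2.0.
germane load = total − intrinsic − extraneous
             = 6.5 − 2.0 − 2.0 = 2.5.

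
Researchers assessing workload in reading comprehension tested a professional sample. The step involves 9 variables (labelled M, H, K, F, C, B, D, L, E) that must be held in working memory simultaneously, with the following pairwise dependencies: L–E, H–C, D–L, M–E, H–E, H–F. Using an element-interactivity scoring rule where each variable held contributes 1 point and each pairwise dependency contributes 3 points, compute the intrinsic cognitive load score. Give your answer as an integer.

27

Count of variables held simultaneously: 9.
Count of pairwise dependencies listed: 6.
Element contribution: 9 × 1 = 9.
Interaction contribution: 6 × 3 = 18.
Intrinsic load = 9 + 18 = 27.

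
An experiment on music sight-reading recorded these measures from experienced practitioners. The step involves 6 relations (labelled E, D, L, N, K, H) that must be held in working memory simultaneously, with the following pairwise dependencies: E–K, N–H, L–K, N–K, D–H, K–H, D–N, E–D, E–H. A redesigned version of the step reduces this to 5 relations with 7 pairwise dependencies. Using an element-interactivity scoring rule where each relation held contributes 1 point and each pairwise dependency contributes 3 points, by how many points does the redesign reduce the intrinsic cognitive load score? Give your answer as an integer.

7

Original: 6 × 1 + 9 × 3 = 6 + 27 = 33.
Redesigned: 5 × 1 + 7 × 3 = 5 + 21 = 26.
Reduction = 33 − 26 = 7.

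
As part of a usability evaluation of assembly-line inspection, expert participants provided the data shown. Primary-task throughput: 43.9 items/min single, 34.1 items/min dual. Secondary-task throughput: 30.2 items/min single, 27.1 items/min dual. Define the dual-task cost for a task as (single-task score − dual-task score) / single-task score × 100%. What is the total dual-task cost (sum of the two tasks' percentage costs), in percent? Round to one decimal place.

32.6

Primary cost = (43.9 − 34.1) / 43.9 × 100% = 22.3235%.
Secondary cost = (30.2 − 27.1) / 30.2 × 100% = 10.2649%.
Total = 22.3235% + 10.2649% = 32.5884% ≈ 32.6%.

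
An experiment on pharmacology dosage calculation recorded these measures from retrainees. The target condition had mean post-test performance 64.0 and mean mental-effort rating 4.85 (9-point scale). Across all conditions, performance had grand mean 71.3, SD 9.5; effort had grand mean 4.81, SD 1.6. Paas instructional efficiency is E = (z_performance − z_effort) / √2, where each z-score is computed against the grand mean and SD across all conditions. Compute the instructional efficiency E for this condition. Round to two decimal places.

z_performance = (64.0 − 71.3) / 9.5 = -7.3000 / 9.5 = -0.7684.
z_effort = (4.85 − 4.81) / 1.6 = 0.0400 / 1.6 = 0.0250.
z_P − z_E = -0.7684 − 0.0250 = -0.7934.
E = -0.7934 / √2 = -0.7934 / 1.41421 = -0.5610 ≈ -0.56.

-0.56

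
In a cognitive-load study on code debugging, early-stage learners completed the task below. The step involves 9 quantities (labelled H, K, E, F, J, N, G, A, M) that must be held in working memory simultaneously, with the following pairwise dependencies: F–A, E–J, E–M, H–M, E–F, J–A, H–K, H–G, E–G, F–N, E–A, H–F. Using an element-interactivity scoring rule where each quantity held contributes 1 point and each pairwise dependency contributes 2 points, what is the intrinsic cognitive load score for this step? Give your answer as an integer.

33

Count of quantities held simultaneously: 9.
Count of pairwise dependencies listed: 12.
Element contribution: 9 × 1 = 9.
Interaction contribution: 12 × 2 = 24.
Intrinsic load = 9 + 24 = 33.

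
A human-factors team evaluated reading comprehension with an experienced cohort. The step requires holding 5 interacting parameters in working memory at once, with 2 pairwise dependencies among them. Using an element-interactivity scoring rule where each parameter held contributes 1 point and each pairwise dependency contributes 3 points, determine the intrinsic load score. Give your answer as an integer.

11

Element contribution: 5 × 1 = 5.
Interaction contribution: 2 × 3 = 6.
Intrinsic load = 5 + 6 = 11.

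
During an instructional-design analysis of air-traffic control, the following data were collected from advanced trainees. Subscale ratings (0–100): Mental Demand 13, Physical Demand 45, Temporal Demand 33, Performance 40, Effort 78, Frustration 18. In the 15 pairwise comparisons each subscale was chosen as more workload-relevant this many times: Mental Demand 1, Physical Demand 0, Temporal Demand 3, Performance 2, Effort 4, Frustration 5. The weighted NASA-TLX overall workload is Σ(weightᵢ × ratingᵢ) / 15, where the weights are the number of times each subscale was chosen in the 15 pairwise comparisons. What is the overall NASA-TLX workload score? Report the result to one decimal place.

39.6

The tallies are the weights (they sum to 15).
Weighted sum = 1·13 + 0·45 + 3·33 + 2·40 + 4·78 + 5·18
            = 13 + 0 + 99 + 80 + 312 + 90 = 594.
Overall workload = 594 / 15 = 39.6000 ≈ 39.6.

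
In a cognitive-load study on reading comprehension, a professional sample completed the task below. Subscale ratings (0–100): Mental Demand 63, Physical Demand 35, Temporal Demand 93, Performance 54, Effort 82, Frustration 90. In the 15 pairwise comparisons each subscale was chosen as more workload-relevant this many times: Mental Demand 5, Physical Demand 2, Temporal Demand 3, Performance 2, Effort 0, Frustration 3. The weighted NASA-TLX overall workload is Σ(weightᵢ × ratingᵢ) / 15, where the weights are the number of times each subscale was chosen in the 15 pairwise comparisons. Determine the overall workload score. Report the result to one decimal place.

The tallies are the weights (they sum to 15).
Weighted sum = 5·63 + 2·35 + 3·93 + 2·54 + 0·82 + 3·90
            = 315 + 70 + 279 + 108 + 0 + 270 = 1042.
Overall workload = 1042 / 15 = 69.4667 ≈ 69.5.

69.5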